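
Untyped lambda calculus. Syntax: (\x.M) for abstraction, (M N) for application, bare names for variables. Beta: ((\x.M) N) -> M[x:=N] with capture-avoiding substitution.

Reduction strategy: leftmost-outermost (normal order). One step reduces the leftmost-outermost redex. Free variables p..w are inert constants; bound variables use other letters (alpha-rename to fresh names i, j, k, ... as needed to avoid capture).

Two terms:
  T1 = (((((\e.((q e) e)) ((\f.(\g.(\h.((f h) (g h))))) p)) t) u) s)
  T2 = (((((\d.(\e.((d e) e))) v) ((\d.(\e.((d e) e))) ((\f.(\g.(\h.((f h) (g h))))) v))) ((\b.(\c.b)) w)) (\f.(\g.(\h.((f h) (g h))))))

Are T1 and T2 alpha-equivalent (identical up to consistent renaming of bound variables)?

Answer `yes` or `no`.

Term 1: (((((\e.((q e) e)) ((\f.(\g.(\h.((f h) (g h))))) p)) t) u) s)
Term 2: (((((\d.(\e.((d e) e))) v) ((\d.(\e.((d e) e))) ((\f.(\g.(\h.((f h) (g h))))) v))) ((\b.(\c.b)) w)) (\f.(\g.(\h.((f h) (g h))))))
Alpha-equivalence: compare structure up to binder renaming.
Result: False

Answer: no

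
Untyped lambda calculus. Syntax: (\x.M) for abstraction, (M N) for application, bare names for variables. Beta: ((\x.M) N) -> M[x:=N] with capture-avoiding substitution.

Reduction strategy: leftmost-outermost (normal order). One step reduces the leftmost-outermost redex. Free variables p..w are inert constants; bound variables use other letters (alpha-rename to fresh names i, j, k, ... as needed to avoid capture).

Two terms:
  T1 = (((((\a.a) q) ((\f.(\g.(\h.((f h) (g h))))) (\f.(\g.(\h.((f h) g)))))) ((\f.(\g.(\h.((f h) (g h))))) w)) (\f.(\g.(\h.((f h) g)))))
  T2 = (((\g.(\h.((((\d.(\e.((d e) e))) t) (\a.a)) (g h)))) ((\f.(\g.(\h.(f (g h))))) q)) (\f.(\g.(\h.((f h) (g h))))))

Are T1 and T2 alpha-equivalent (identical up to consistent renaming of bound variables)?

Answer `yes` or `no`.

Term 1: (((((\a.a) q) ((\f.(\g.(\h.((f h) (g h))))) (\f.(\g.(\h.((f h) g)))))) ((\f.(\g.(\h.((f h) (g h))))) w)) (\f.(\g.(\h.((f h) g)))))
Term 2: (((\g.(\h.((((\d.(\e.((d e) e))) t) (\a.a)) (g h)))) ((\f.(\g.(\h.(f (g h))))) q)) (\f.(\g.(\h.((f h) (g h))))))
Alpha-equivalence: compare structure up to binder renaming.
Result: False

Answer: no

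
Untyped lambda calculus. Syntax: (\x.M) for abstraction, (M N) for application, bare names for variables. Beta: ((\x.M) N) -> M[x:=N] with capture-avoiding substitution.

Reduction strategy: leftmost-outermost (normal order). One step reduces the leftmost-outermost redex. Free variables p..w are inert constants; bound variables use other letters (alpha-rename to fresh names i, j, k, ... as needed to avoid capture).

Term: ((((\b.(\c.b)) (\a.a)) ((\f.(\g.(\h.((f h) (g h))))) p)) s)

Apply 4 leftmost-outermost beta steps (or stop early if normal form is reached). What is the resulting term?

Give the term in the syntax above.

Step 0: ((((\b.(\c.b)) (\a.a)) ((\f.(\g.(\h.((f h) (g h))))) p)) s)
Step 1: (((\c.(\a.a)) ((\f.(\g.(\h.((f h) (g h))))) p)) s)
Step 2: ((\a.a) s)
Step 3: s
Step 4: (normal form reached)

Answer: s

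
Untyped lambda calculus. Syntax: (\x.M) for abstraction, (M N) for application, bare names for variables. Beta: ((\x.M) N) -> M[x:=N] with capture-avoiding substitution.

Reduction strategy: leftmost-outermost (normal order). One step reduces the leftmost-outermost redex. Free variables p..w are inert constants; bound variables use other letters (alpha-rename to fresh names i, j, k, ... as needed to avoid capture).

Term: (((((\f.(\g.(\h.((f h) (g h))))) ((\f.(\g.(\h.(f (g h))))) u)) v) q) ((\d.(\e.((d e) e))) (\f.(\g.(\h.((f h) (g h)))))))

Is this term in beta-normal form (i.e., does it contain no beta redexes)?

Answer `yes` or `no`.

Term: (((((\f.(\g.(\h.((f h) (g h))))) ((\f.(\g.(\h.(f (g h))))) u)) v) q) ((\d.(\e.((d e) e))) (\f.(\g.(\h.((f h) (g h)))))))
Found 3 beta redex(es).

Answer: no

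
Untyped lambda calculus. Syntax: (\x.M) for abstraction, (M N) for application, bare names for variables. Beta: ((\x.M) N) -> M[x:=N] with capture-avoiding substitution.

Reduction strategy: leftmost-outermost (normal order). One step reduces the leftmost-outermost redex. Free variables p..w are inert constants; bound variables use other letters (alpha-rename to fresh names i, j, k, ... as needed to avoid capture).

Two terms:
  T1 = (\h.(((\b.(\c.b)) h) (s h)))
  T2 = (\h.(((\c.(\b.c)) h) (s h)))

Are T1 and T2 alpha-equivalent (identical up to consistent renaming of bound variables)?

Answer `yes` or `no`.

Term 1: (\h.(((\b.(\c.b)) h) (s h)))
Term 2: (\h.(((\c.(\b.c)) h) (s h)))
Alpha-equivalence: compare structure up to binder renaming.
Result: True

Answer: yes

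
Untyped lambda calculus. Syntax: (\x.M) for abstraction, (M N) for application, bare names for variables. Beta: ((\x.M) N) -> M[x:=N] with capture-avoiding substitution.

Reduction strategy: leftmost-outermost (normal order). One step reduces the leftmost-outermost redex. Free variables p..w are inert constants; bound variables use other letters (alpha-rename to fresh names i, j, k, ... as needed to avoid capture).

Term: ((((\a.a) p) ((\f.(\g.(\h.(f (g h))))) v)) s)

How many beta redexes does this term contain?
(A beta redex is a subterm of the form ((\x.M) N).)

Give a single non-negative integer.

Term: ((((\a.a) p) ((\f.(\g.(\h.(f (g h))))) v)) s)
  Redex: ((\a.a) p)
  Redex: ((\f.(\g.(\h.(f (g h))))) v)
Total redexes: 2

Answer: 2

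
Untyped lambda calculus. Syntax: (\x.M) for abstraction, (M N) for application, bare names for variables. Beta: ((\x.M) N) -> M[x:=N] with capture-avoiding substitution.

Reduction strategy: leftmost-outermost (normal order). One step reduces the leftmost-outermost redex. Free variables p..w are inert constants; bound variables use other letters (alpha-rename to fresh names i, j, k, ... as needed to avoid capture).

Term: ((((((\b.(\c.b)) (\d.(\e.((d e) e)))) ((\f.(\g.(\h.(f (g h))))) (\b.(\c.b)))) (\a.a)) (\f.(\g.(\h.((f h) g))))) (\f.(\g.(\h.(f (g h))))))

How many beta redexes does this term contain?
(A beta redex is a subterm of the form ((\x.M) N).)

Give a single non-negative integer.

Term: ((((((\b.(\c.b)) (\d.(\e.((d e) e)))) ((\f.(\g.(\h.(f (g h))))) (\b.(\c.b)))) (\a.a)) (\f.(\g.(\h.((f h) g))))) (\f.(\g.(\h.(f (g h))))))
  Redex: ((\b.(\c.b)) (\d.(\e.((d e) e))))
  Redex: ((\f.(\g.(\h.(f (g h))))) (\b.(\c.b)))
Total redexes: 2

Answer: 2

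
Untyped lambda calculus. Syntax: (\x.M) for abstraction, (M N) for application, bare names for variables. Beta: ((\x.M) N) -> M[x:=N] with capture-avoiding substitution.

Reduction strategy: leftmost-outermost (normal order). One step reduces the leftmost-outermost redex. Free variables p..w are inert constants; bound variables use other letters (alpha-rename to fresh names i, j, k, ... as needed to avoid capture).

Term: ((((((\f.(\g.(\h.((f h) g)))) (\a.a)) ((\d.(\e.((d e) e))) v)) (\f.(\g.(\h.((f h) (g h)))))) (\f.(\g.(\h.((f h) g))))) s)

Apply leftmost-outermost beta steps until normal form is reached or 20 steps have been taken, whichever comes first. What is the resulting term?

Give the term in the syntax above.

Step 0: ((((((\f.(\g.(\h.((f h) g)))) (\a.a)) ((\d.(\e.((d e) e))) v)) (\f.(\g.(\h.((f h) (g h)))))) (\f.(\g.(\h.((f h) g))))) s)
Step 1: (((((\g.(\h.(((\a.a) h) g))) ((\d.(\e.((d e) e))) v)) (\f.(\g.(\h.((f h) (g h)))))) (\f.(\g.(\h.((f h) g))))) s)
Step 2: ((((\h.(((\a.a) h) ((\d.(\e.((d e) e))) v))) (\f.(\g.(\h.((f h) (g h)))))) (\f.(\g.(\h.((f h) g))))) s)
Step 3: (((((\a.a) (\f.(\g.(\h.((f h) (g h)))))) ((\d.(\e.((d e) e))) v)) (\f.(\g.(\h.((f h) g))))) s)
Step 4: ((((\f.(\g.(\h.((f h) (g h))))) ((\d.(\e.((d e) e))) v)) (\f.(\g.(\h.((f h) g))))) s)
Step 5: (((\g.(\h.((((\d.(\e.((d e) e))) v) h) (g h)))) (\f.(\g.(\h.((f h) g))))) s)
Step 6: ((\h.((((\d.(\e.((d e) e))) v) h) ((\f.(\g.(\h.((f h) g)))) h))) s)
Step 7: ((((\d.(\e.((d e) e))) v) s) ((\f.(\g.(\h.((f h) g)))) s))
Step 8: (((\e.((v e) e)) s) ((\f.(\g.(\h.((f h) g)))) s))
Step 9: (((v s) s) ((\f.(\g.(\h.((f h) g)))) s))
Step 10: (((v s) s) (\g.(\h.((s h) g))))

Answer: (((v s) s) (\g.(\h.((s h) g))))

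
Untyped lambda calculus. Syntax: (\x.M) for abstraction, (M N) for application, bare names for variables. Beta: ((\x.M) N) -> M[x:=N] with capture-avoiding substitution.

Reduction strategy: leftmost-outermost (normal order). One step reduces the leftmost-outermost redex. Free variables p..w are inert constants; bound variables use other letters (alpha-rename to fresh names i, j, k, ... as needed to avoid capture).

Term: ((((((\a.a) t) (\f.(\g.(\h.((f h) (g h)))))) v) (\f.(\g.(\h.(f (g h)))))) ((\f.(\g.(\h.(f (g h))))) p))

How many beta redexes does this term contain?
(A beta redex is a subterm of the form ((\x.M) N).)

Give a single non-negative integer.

Term: ((((((\a.a) t) (\f.(\g.(\h.((f h) (g h)))))) v) (\f.(\g.(\h.(f (g h)))))) ((\f.(\g.(\h.(f (g h))))) p))
  Redex: ((\a.a) t)
  Redex: ((\f.(\g.(\h.(f (g h))))) p)
Total redexes: 2

Answer: 2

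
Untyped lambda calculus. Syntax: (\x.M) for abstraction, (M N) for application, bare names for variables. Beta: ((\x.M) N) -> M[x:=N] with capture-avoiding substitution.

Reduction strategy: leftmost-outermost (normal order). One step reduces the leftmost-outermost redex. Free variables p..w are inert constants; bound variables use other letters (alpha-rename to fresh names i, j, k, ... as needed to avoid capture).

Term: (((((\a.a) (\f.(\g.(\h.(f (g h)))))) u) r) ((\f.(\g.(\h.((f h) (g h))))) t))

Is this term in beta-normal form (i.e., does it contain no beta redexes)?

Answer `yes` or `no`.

Answer: no

Derivation:
Term: (((((\a.a) (\f.(\g.(\h.(f (g h)))))) u) r) ((\f.(\g.(\h.((f h) (g h))))) t))
Found 2 beta redex(es).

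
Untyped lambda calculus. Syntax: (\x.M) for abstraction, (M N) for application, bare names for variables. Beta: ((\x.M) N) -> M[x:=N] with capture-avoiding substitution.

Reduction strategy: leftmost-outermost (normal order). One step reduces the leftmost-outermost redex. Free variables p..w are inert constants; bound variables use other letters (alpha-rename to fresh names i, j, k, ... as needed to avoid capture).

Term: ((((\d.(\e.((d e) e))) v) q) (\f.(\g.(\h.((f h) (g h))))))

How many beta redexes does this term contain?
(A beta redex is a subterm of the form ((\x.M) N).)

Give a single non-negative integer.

Term: ((((\d.(\e.((d e) e))) v) q) (\f.(\g.(\h.((f h) (g h))))))
  Redex: ((\d.(\e.((d e) e))) v)
Total redexes: 1

Answer: 1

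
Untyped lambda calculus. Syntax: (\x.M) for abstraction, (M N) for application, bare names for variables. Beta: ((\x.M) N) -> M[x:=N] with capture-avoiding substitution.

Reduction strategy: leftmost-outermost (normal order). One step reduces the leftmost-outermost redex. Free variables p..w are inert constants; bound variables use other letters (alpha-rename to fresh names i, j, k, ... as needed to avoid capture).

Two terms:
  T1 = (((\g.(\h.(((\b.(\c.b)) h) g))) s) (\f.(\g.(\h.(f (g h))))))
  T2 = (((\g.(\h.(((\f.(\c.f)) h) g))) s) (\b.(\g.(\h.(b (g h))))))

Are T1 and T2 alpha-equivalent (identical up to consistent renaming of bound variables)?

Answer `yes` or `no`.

Term 1: (((\g.(\h.(((\b.(\c.b)) h) g))) s) (\f.(\g.(\h.(f (g h))))))
Term 2: (((\g.(\h.(((\f.(\c.f)) h) g))) s) (\b.(\g.(\h.(b (g h))))))
Alpha-equivalence: compare structure up to binder renaming.
Result: True

Answer: yes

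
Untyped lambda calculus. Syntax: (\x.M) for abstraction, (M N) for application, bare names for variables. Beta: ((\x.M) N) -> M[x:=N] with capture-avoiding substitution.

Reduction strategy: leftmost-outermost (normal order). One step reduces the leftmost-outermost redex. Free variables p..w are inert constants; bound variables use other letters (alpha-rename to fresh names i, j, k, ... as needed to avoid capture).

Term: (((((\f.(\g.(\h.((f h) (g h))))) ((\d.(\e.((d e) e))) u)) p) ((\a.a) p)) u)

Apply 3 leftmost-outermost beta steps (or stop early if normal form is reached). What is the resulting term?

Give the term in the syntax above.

Answer: (((((\d.(\e.((d e) e))) u) ((\a.a) p)) (p ((\a.a) p))) u)

Derivation:
Step 0: (((((\f.(\g.(\h.((f h) (g h))))) ((\d.(\e.((d e) e))) u)) p) ((\a.a) p)) u)
Step 1: ((((\g.(\h.((((\d.(\e.((d e) e))) u) h) (g h)))) p) ((\a.a) p)) u)
Step 2: (((\h.((((\d.(\e.((d e) e))) u) h) (p h))) ((\a.a) p)) u)
Step 3: (((((\d.(\e.((d e) e))) u) ((\a.a) p)) (p ((\a.a) p))) u)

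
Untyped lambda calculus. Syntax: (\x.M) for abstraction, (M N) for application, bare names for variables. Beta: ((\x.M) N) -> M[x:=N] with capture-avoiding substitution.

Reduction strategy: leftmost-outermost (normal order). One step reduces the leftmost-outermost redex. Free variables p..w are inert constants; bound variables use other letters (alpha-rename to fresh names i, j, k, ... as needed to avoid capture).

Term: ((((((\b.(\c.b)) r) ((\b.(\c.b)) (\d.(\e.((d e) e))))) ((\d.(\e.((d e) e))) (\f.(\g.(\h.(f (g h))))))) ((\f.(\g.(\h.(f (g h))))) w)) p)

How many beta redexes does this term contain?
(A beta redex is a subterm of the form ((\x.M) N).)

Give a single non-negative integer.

Answer: 4

Derivation:
Term: ((((((\b.(\c.b)) r) ((\b.(\c.b)) (\d.(\e.((d e) e))))) ((\d.(\e.((d e) e))) (\f.(\g.(\h.(f (g h))))))) ((\f.(\g.(\h.(f (g h))))) w)) p)
  Redex: ((\b.(\c.b)) r)
  Redex: ((\b.(\c.b)) (\d.(\e.((d e) e))))
  Redex: ((\d.(\e.((d e) e))) (\f.(\g.(\h.(f (g h))))))
  Redex: ((\f.(\g.(\h.(f (g h))))) w)
Total redexes: 4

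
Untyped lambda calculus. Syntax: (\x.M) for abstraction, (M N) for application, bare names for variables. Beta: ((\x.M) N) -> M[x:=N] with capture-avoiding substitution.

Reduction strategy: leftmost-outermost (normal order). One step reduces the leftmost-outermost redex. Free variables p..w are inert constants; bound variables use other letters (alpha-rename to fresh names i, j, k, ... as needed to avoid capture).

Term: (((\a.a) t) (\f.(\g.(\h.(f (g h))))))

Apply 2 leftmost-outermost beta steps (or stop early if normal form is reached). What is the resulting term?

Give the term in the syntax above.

Step 0: (((\a.a) t) (\f.(\g.(\h.(f (g h))))))
Step 1: (t (\f.(\g.(\h.(f (g h))))))
Step 2: (normal form reached)

Answer: (t (\f.(\g.(\h.(f (g h))))))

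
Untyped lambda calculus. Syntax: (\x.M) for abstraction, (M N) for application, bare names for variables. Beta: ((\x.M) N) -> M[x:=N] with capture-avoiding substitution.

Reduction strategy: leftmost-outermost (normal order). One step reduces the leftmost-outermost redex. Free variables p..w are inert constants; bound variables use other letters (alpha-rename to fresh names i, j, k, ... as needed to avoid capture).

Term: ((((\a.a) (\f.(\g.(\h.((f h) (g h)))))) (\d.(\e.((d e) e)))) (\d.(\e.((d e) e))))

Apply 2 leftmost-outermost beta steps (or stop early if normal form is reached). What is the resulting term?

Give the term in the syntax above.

Step 0: ((((\a.a) (\f.(\g.(\h.((f h) (g h)))))) (\d.(\e.((d e) e)))) (\d.(\e.((d e) e))))
Step 1: (((\f.(\g.(\h.((f h) (g h))))) (\d.(\e.((d e) e)))) (\d.(\e.((d e) e))))
Step 2: ((\g.(\h.(((\d.(\e.((d e) e))) h) (g h)))) (\d.(\e.((d e) e))))

Answer: ((\g.(\h.(((\d.(\e.((d e) e))) h) (g h)))) (\d.(\e.((d e) e))))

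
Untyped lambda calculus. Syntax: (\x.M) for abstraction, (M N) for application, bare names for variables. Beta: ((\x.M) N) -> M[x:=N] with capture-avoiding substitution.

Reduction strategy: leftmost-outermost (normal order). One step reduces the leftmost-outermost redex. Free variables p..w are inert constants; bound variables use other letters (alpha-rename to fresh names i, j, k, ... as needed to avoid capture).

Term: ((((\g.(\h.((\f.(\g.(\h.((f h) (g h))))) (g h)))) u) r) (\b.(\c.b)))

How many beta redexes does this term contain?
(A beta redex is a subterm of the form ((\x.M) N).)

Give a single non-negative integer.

Term: ((((\g.(\h.((\f.(\g.(\h.((f h) (g h))))) (g h)))) u) r) (\b.(\c.b)))
  Redex: ((\g.(\h.((\f.(\g.(\h.((f h) (g h))))) (g h)))) u)
  Redex: ((\f.(\g.(\h.((f h) (g h))))) (g h))
Total redexes: 2

Answer: 2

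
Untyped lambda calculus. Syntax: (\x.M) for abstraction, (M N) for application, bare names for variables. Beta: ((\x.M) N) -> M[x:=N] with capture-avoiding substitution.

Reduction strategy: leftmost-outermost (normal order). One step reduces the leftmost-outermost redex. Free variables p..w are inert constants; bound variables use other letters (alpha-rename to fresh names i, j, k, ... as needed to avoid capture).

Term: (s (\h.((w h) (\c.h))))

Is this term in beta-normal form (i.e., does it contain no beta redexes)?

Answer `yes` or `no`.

Term: (s (\h.((w h) (\c.h))))
No beta redexes found.

Answer: yes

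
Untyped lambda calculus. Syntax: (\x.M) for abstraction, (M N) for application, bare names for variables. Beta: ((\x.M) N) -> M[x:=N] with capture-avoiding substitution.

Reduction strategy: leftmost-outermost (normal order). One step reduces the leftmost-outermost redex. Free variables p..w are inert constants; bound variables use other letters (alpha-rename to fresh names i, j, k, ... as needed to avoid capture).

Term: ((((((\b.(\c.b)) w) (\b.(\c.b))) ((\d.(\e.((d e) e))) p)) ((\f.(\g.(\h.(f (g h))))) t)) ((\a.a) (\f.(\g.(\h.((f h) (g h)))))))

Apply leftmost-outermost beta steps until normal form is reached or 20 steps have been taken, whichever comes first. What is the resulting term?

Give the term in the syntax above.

Step 0: ((((((\b.(\c.b)) w) (\b.(\c.b))) ((\d.(\e.((d e) e))) p)) ((\f.(\g.(\h.(f (g h))))) t)) ((\a.a) (\f.(\g.(\h.((f h) (g h)))))))
Step 1: (((((\c.w) (\b.(\c.b))) ((\d.(\e.((d e) e))) p)) ((\f.(\g.(\h.(f (g h))))) t)) ((\a.a) (\f.(\g.(\h.((f h) (g h)))))))
Step 2: (((w ((\d.(\e.((d e) e))) p)) ((\f.(\g.(\h.(f (g h))))) t)) ((\a.a) (\f.(\g.(\h.((f h) (g h)))))))
Step 3: (((w (\e.((p e) e))) ((\f.(\g.(\h.(f (g h))))) t)) ((\a.a) (\f.(\g.(\h.((f h) (g h)))))))
Step 4: (((w (\e.((p e) e))) (\g.(\h.(t (g h))))) ((\a.a) (\f.(\g.(\h.((f h) (g h)))))))
Step 5: (((w (\e.((p e) e))) (\g.(\h.(t (g h))))) (\f.(\g.(\h.((f h) (g h))))))

Answer: (((w (\e.((p e) e))) (\g.(\h.(t (g h))))) (\f.(\g.(\h.((f h) (g h))))))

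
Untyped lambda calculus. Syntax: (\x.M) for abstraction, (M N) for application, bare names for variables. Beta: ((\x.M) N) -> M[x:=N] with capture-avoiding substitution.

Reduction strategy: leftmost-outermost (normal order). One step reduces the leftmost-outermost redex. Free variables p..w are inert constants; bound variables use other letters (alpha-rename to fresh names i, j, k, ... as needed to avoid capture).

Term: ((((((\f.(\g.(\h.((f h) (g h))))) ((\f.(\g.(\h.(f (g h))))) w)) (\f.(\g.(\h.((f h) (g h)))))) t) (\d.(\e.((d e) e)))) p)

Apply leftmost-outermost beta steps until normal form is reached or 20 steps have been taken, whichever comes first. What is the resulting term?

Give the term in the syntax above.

Answer: (((w (t (\g.(\h.((t h) (g h)))))) (\d.(\e.((d e) e)))) p)

Derivation:
Step 0: ((((((\f.(\g.(\h.((f h) (g h))))) ((\f.(\g.(\h.(f (g h))))) w)) (\f.(\g.(\h.((f h) (g h)))))) t) (\d.(\e.((d e) e)))) p)
Step 1: (((((\g.(\h.((((\f.(\g.(\h.(f (g h))))) w) h) (g h)))) (\f.(\g.(\h.((f h) (g h)))))) t) (\d.(\e.((d e) e)))) p)
Step 2: ((((\h.((((\f.(\g.(\h.(f (g h))))) w) h) ((\f.(\g.(\h.((f h) (g h))))) h))) t) (\d.(\e.((d e) e)))) p)
Step 3: ((((((\f.(\g.(\h.(f (g h))))) w) t) ((\f.(\g.(\h.((f h) (g h))))) t)) (\d.(\e.((d e) e)))) p)
Step 4: (((((\g.(\h.(w (g h)))) t) ((\f.(\g.(\h.((f h) (g h))))) t)) (\d.(\e.((d e) e)))) p)
Step 5: ((((\h.(w (t h))) ((\f.(\g.(\h.((f h) (g h))))) t)) (\d.(\e.((d e) e)))) p)
Step 6: (((w (t ((\f.(\g.(\h.((f h) (g h))))) t))) (\d.(\e.((d e) e)))) p)
Step 7: (((w (t (\g.(\h.((t h) (g h)))))) (\d.(\e.((d e) e)))) p)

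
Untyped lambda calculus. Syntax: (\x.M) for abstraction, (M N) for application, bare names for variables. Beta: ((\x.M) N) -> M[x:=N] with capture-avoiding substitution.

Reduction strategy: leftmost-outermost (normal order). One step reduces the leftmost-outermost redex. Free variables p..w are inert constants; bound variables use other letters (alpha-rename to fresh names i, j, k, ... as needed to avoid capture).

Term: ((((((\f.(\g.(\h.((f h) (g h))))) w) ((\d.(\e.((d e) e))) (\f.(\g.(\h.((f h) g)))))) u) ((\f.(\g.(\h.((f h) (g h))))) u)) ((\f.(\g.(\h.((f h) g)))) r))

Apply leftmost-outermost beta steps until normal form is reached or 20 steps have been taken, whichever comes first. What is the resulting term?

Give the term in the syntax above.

Answer: ((((w u) (\h.((u h) u))) (\g.(\h.((u h) (g h))))) (\g.(\h.((r h) g))))

Derivation:
Step 0: ((((((\f.(\g.(\h.((f h) (g h))))) w) ((\d.(\e.((d e) e))) (\f.(\g.(\h.((f h) g)))))) u) ((\f.(\g.(\h.((f h) (g h))))) u)) ((\f.(\g.(\h.((f h) g)))) r))
Step 1: (((((\g.(\h.((w h) (g h)))) ((\d.(\e.((d e) e))) (\f.(\g.(\h.((f h) g)))))) u) ((\f.(\g.(\h.((f h) (g h))))) u)) ((\f.(\g.(\h.((f h) g)))) r))
Step 2: ((((\h.((w h) (((\d.(\e.((d e) e))) (\f.(\g.(\h.((f h) g))))) h))) u) ((\f.(\g.(\h.((f h) (g h))))) u)) ((\f.(\g.(\h.((f h) g)))) r))
Step 3: ((((w u) (((\d.(\e.((d e) e))) (\f.(\g.(\h.((f h) g))))) u)) ((\f.(\g.(\h.((f h) (g h))))) u)) ((\f.(\g.(\h.((f h) g)))) r))
Step 4: ((((w u) ((\e.(((\f.(\g.(\h.((f h) g)))) e) e)) u)) ((\f.(\g.(\h.((f h) (g h))))) u)) ((\f.(\g.(\h.((f h) g)))) r))
Step 5: ((((w u) (((\f.(\g.(\h.((f h) g)))) u) u)) ((\f.(\g.(\h.((f h) (g h))))) u)) ((\f.(\g.(\h.((f h) g)))) r))
Step 6: ((((w u) ((\g.(\h.((u h) g))) u)) ((\f.(\g.(\h.((f h) (g h))))) u)) ((\f.(\g.(\h.((f h) g)))) r))
Step 7: ((((w u) (\h.((u h) u))) ((\f.(\g.(\h.((f h) (g h))))) u)) ((\f.(\g.(\h.((f h) g)))) r))
Step 8: ((((w u) (\h.((u h) u))) (\g.(\h.((u h) (g h))))) ((\f.(\g.(\h.((f h) g)))) r))
Step 9: ((((w u) (\h.((u h) u))) (\g.(\h.((u h) (g h))))) (\g.(\h.((r h) g))))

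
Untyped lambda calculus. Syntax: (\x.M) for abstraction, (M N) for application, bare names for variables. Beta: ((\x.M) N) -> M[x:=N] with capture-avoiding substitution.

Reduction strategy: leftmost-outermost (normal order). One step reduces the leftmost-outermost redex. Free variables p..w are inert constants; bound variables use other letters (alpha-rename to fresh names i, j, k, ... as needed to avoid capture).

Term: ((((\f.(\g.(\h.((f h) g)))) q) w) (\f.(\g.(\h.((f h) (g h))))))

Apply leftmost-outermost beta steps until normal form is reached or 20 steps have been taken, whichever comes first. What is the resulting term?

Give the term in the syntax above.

Step 0: ((((\f.(\g.(\h.((f h) g)))) q) w) (\f.(\g.(\h.((f h) (g h))))))
Step 1: (((\g.(\h.((q h) g))) w) (\f.(\g.(\h.((f h) (g h))))))
Step 2: ((\h.((q h) w)) (\f.(\g.(\h.((f h) (g h))))))
Step 3: ((q (\f.(\g.(\h.((f h) (g h)))))) w)

Answer: ((q (\f.(\g.(\h.((f h) (g h)))))) w)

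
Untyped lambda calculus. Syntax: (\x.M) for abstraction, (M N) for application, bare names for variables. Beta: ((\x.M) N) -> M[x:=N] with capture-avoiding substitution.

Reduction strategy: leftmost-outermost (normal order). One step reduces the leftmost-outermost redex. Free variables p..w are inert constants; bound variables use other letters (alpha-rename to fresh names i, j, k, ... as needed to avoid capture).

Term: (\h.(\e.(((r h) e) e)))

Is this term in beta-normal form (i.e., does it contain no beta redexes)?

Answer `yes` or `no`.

Answer: yes

Derivation:
Term: (\h.(\e.(((r h) e) e)))
No beta redexes found.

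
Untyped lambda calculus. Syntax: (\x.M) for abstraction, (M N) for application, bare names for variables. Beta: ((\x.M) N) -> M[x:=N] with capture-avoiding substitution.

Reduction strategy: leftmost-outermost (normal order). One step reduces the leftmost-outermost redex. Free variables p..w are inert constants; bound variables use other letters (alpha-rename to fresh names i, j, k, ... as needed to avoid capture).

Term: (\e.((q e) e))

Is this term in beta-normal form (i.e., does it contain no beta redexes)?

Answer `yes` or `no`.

Answer: yes

Derivation:
Term: (\e.((q e) e))
No beta redexes found.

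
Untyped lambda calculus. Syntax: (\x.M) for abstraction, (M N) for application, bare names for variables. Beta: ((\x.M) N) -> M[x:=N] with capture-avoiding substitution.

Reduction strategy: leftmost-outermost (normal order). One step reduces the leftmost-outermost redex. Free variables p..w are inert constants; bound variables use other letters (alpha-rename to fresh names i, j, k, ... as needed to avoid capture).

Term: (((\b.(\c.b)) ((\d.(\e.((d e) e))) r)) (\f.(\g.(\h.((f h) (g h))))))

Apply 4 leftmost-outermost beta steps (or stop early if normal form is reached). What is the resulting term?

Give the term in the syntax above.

Step 0: (((\b.(\c.b)) ((\d.(\e.((d e) e))) r)) (\f.(\g.(\h.((f h) (g h))))))
Step 1: ((\c.((\d.(\e.((d e) e))) r)) (\f.(\g.(\h.((f h) (g h))))))
Step 2: ((\d.(\e.((d e) e))) r)
Step 3: (\e.((r e) e))
Step 4: (normal form reached)

Answer: (\e.((r e) e))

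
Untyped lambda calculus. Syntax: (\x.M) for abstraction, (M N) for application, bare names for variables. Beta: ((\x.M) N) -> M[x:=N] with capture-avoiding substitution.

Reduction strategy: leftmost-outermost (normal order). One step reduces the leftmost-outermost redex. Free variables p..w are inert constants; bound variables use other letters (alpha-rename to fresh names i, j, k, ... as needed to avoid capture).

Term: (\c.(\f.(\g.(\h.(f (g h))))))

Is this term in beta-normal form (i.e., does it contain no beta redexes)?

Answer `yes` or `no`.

Term: (\c.(\f.(\g.(\h.(f (g h))))))
No beta redexes found.

Answer: yes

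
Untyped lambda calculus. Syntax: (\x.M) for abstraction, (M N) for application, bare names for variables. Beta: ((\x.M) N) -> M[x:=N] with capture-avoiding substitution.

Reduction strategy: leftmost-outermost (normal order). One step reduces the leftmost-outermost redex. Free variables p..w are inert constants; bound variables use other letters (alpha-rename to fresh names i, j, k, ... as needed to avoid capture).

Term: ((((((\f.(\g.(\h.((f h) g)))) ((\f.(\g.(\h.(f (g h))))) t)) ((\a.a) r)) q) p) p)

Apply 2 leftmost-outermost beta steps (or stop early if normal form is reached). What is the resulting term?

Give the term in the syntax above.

Step 0: ((((((\f.(\g.(\h.((f h) g)))) ((\f.(\g.(\h.(f (g h))))) t)) ((\a.a) r)) q) p) p)
Step 1: (((((\g.(\h.((((\f.(\g.(\h.(f (g h))))) t) h) g))) ((\a.a) r)) q) p) p)
Step 2: ((((\h.((((\f.(\g.(\h.(f (g h))))) t) h) ((\a.a) r))) q) p) p)

Answer: ((((\h.((((\f.(\g.(\h.(f (g h))))) t) h) ((\a.a) r))) q) p) p)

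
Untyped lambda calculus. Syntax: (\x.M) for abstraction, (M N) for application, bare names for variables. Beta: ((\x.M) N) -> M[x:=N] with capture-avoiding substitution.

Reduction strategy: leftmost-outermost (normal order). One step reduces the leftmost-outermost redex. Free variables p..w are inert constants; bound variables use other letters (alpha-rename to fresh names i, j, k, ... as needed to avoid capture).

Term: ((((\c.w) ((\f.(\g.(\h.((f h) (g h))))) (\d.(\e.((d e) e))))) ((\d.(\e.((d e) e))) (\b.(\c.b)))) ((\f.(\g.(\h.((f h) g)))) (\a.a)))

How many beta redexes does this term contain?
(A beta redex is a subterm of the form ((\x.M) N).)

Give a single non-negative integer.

Term: ((((\c.w) ((\f.(\g.(\h.((f h) (g h))))) (\d.(\e.((d e) e))))) ((\d.(\e.((d e) e))) (\b.(\c.b)))) ((\f.(\g.(\h.((f h) g)))) (\a.a)))
  Redex: ((\c.w) ((\f.(\g.(\h.((f h) (g h))))) (\d.(\e.((d e) e)))))
  Redex: ((\f.(\g.(\h.((f h) (g h))))) (\d.(\e.((d e) e))))
  Redex: ((\d.(\e.((d e) e))) (\b.(\c.b)))
  Redex: ((\f.(\g.(\h.((f h) g)))) (\a.a))
Total redexes: 4

Answer: 4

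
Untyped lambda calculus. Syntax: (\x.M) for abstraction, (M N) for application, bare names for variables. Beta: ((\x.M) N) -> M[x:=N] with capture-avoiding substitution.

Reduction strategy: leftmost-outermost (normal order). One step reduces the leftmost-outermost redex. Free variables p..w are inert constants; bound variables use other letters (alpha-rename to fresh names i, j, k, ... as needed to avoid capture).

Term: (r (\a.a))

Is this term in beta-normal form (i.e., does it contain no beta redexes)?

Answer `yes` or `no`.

Term: (r (\a.a))
No beta redexes found.

Answer: yes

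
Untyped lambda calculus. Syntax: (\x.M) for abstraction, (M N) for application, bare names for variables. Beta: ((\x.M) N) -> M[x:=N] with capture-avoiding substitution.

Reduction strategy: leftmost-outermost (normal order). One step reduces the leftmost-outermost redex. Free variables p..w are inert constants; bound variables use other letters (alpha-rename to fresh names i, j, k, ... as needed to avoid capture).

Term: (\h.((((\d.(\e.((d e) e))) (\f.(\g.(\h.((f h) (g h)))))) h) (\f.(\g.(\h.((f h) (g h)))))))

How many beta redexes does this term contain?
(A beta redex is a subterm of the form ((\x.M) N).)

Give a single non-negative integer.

Term: (\h.((((\d.(\e.((d e) e))) (\f.(\g.(\h.((f h) (g h)))))) h) (\f.(\g.(\h.((f h) (g h)))))))
  Redex: ((\d.(\e.((d e) e))) (\f.(\g.(\h.((f h) (g h))))))
Total redexes: 1

Answer: 1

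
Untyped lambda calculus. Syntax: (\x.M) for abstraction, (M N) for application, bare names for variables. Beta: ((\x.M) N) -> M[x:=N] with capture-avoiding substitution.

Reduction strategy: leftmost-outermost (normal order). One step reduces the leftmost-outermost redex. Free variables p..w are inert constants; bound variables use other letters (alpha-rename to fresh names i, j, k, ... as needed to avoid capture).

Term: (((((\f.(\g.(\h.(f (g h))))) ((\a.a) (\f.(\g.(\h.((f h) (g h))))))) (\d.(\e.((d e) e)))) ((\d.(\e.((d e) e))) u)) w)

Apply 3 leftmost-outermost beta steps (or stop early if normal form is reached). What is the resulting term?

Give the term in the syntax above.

Answer: ((((\a.a) (\f.(\g.(\h.((f h) (g h)))))) ((\d.(\e.((d e) e))) ((\d.(\e.((d e) e))) u))) w)

Derivation:
Step 0: (((((\f.(\g.(\h.(f (g h))))) ((\a.a) (\f.(\g.(\h.((f h) (g h))))))) (\d.(\e.((d e) e)))) ((\d.(\e.((d e) e))) u)) w)
Step 1: ((((\g.(\h.(((\a.a) (\f.(\g.(\h.((f h) (g h)))))) (g h)))) (\d.(\e.((d e) e)))) ((\d.(\e.((d e) e))) u)) w)
Step 2: (((\h.(((\a.a) (\f.(\g.(\h.((f h) (g h)))))) ((\d.(\e.((d e) e))) h))) ((\d.(\e.((d e) e))) u)) w)
Step 3: ((((\a.a) (\f.(\g.(\h.((f h) (g h)))))) ((\d.(\e.((d e) e))) ((\d.(\e.((d e) e))) u))) w)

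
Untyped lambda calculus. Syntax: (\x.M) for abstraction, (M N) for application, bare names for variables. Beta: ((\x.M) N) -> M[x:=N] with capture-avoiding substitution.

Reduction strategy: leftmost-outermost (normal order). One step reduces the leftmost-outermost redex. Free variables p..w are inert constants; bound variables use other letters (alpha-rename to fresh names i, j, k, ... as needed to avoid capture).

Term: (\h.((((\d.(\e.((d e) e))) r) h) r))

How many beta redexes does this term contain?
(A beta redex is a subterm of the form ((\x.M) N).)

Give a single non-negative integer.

Term: (\h.((((\d.(\e.((d e) e))) r) h) r))
  Redex: ((\d.(\e.((d e) e))) r)
Total redexes: 1

Answer: 1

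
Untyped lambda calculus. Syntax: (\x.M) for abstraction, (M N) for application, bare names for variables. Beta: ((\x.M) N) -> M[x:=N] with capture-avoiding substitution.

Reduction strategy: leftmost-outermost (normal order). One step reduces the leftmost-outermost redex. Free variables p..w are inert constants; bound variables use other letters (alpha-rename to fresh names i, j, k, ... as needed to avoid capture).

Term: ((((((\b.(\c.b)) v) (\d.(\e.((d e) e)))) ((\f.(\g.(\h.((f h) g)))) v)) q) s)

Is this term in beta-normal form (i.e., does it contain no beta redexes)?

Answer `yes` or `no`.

Answer: no

Derivation:
Term: ((((((\b.(\c.b)) v) (\d.(\e.((d e) e)))) ((\f.(\g.(\h.((f h) g)))) v)) q) s)
Found 2 beta redex(es).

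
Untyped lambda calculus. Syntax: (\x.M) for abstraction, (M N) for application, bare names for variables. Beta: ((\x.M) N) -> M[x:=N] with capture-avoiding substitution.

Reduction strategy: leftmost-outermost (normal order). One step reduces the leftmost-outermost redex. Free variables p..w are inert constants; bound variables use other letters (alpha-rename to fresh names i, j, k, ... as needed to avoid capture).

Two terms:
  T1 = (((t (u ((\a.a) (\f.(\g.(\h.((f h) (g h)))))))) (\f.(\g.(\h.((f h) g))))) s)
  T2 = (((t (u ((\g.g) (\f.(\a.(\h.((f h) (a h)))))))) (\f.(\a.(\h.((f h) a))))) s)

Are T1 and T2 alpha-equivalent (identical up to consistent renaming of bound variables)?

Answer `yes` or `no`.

Term 1: (((t (u ((\a.a) (\f.(\g.(\h.((f h) (g h)))))))) (\f.(\g.(\h.((f h) g))))) s)
Term 2: (((t (u ((\g.g) (\f.(\a.(\h.((f h) (a h)))))))) (\f.(\a.(\h.((f h) a))))) s)
Alpha-equivalence: compare structure up to binder renaming.
Result: True

Answer: yes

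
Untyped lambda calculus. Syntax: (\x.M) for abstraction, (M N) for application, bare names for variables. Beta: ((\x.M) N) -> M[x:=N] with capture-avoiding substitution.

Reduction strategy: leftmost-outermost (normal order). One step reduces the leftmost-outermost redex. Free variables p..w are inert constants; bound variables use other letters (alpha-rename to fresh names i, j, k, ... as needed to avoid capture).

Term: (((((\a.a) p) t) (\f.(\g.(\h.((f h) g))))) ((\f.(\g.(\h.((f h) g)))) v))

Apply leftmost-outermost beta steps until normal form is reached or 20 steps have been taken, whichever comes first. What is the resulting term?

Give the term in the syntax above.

Step 0: (((((\a.a) p) t) (\f.(\g.(\h.((f h) g))))) ((\f.(\g.(\h.((f h) g)))) v))
Step 1: (((p t) (\f.(\g.(\h.((f h) g))))) ((\f.(\g.(\h.((f h) g)))) v))
Step 2: (((p t) (\f.(\g.(\h.((f h) g))))) (\g.(\h.((v h) g))))

Answer: (((p t) (\f.(\g.(\h.((f h) g))))) (\g.(\h.((v h) g))))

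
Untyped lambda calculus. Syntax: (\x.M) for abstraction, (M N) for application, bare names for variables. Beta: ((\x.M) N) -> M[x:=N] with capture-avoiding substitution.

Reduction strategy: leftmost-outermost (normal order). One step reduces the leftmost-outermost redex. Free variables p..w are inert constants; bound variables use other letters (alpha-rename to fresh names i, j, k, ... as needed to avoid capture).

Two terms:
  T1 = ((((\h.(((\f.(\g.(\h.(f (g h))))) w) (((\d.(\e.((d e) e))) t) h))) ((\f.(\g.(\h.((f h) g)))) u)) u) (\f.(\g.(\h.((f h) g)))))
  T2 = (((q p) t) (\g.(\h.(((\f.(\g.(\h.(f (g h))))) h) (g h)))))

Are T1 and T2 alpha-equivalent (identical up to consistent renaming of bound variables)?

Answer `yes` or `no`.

Term 1: ((((\h.(((\f.(\g.(\h.(f (g h))))) w) (((\d.(\e.((d e) e))) t) h))) ((\f.(\g.(\h.((f h) g)))) u)) u) (\f.(\g.(\h.((f h) g)))))
Term 2: (((q p) t) (\g.(\h.(((\f.(\g.(\h.(f (g h))))) h) (g h)))))
Alpha-equivalence: compare structure up to binder renaming.
Result: False

Answer: no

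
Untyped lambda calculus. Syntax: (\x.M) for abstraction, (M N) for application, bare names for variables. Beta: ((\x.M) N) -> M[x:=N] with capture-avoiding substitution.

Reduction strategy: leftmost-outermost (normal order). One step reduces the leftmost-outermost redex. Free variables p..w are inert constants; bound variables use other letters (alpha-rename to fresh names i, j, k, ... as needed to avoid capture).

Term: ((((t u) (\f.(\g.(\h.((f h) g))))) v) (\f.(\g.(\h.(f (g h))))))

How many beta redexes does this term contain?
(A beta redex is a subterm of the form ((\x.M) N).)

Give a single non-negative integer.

Answer: 0

Derivation:
Term: ((((t u) (\f.(\g.(\h.((f h) g))))) v) (\f.(\g.(\h.(f (g h))))))
  (no redexes)
Total redexes: 0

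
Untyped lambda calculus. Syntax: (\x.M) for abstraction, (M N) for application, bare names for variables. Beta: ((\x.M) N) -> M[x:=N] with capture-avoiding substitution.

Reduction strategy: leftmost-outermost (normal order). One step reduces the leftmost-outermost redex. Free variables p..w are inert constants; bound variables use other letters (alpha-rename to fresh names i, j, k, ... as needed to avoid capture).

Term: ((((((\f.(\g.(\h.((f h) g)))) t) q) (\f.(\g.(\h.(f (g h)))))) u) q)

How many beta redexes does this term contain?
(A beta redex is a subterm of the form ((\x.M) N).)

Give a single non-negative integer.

Answer: 1

Derivation:
Term: ((((((\f.(\g.(\h.((f h) g)))) t) q) (\f.(\g.(\h.(f (g h)))))) u) q)
  Redex: ((\f.(\g.(\h.((f h) g)))) t)
Total redexes: 1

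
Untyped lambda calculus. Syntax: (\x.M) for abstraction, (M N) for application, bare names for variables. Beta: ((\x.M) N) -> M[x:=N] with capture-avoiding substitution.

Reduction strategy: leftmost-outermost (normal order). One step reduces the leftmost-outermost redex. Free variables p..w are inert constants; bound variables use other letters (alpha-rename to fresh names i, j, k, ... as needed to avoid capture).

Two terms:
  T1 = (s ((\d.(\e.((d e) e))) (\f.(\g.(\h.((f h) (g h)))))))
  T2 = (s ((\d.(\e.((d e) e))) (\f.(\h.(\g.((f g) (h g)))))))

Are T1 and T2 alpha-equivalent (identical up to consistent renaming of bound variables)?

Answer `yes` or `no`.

Term 1: (s ((\d.(\e.((d e) e))) (\f.(\g.(\h.((f h) (g h)))))))
Term 2: (s ((\d.(\e.((d e) e))) (\f.(\h.(\g.((f g) (h g)))))))
Alpha-equivalence: compare structure up to binder renaming.
Result: True

Answer: yes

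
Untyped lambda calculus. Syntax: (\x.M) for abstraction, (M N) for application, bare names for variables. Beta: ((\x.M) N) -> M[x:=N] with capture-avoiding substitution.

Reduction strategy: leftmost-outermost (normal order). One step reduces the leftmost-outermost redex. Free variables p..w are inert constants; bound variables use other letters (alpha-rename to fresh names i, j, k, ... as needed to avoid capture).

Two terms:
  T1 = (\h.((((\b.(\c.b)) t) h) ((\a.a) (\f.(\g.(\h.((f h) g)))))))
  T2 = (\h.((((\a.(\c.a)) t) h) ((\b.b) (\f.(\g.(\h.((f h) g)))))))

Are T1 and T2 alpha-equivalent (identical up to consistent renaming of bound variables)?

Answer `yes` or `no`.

Answer: yes

Derivation:
Term 1: (\h.((((\b.(\c.b)) t) h) ((\a.a) (\f.(\g.(\h.((f h) g)))))))
Term 2: (\h.((((\a.(\c.a)) t) h) ((\b.b) (\f.(\g.(\h.((f h) g)))))))
Alpha-equivalence: compare structure up to binder renaming.
Result: True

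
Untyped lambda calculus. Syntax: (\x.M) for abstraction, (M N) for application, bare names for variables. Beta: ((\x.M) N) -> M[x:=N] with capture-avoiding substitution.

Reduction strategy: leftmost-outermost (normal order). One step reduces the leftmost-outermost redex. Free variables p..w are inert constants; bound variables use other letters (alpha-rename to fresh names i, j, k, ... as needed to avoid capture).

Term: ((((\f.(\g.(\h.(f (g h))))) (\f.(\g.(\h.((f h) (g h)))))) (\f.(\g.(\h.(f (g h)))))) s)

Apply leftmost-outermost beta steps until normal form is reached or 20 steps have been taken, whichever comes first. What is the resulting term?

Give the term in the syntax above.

Step 0: ((((\f.(\g.(\h.(f (g h))))) (\f.(\g.(\h.((f h) (g h)))))) (\f.(\g.(\h.(f (g h)))))) s)
Step 1: (((\g.(\h.((\f.(\g.(\h.((f h) (g h))))) (g h)))) (\f.(\g.(\h.(f (g h)))))) s)
Step 2: ((\h.((\f.(\g.(\h.((f h) (g h))))) ((\f.(\g.(\h.(f (g h))))) h))) s)
Step 3: ((\f.(\g.(\h.((f h) (g h))))) ((\f.(\g.(\h.(f (g h))))) s))
Step 4: (\g.(\h.((((\f.(\g.(\h.(f (g h))))) s) h) (g h))))
Step 5: (\g.(\h.(((\g.(\h.(s (g h)))) h) (g h))))
Step 6: (\g.(\h.((\i.(s (h i))) (g h))))
Step 7: (\g.(\h.(s (h (g h)))))

Answer: (\g.(\h.(s (h (g h)))))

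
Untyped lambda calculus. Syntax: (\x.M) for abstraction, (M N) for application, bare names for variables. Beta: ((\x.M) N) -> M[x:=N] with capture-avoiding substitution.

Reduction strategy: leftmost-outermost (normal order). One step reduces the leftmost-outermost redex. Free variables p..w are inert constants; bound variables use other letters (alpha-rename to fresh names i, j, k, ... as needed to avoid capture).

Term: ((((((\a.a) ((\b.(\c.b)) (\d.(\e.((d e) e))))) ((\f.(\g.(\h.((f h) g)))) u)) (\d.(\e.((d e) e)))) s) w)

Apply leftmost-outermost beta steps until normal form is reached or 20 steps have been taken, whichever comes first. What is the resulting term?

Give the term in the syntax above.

Step 0: ((((((\a.a) ((\b.(\c.b)) (\d.(\e.((d e) e))))) ((\f.(\g.(\h.((f h) g)))) u)) (\d.(\e.((d e) e)))) s) w)
Step 1: ((((((\b.(\c.b)) (\d.(\e.((d e) e)))) ((\f.(\g.(\h.((f h) g)))) u)) (\d.(\e.((d e) e)))) s) w)
Step 2: (((((\c.(\d.(\e.((d e) e)))) ((\f.(\g.(\h.((f h) g)))) u)) (\d.(\e.((d e) e)))) s) w)
Step 3: ((((\d.(\e.((d e) e))) (\d.(\e.((d e) e)))) s) w)
Step 4: (((\e.(((\d.(\e.((d e) e))) e) e)) s) w)
Step 5: ((((\d.(\e.((d e) e))) s) s) w)
Step 6: (((\e.((s e) e)) s) w)
Step 7: (((s s) s) w)

Answer: (((s s) s) w)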